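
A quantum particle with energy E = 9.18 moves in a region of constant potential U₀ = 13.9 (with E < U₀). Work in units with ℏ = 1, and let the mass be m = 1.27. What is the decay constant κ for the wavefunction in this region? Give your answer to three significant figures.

Since E < U₀ the TISE in this region is ψ'' = κ²ψ with κ = √(2m(U₀ − E))/ℏ.
κ = √(2 × 1.27 × 4.72) = 3.462.

κ = 3.46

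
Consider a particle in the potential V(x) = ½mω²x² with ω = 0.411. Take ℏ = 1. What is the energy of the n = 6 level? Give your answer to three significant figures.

The oscillator eigenvalues are E_n = ℏω(n + ½), so E_6 = 0.411 × 6.5 = 2.672.

E = 2.67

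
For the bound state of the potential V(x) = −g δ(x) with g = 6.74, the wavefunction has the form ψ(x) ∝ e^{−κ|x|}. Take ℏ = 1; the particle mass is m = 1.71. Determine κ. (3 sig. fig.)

Integrate −(ℏ²/2m)ψ'' − gδ(x)ψ = Eψ from −ε to +ε: the ψ'' term gives ψ'(0⁺) − ψ'(0⁻) and the δ term gives −(2mg/ℏ²)ψ(0).
With ψ ∝ e^{−κ|x|} this yields −2κ = −2mg/ℏ², so κ = mg/ℏ² = 11.53.

κ = 11.5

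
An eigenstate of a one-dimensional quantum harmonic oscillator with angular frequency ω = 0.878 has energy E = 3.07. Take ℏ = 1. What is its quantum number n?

Invert E_n = (n + ½)ℏω: n = E/ℏω − ½ = 2.997, so n = 3.

n = 3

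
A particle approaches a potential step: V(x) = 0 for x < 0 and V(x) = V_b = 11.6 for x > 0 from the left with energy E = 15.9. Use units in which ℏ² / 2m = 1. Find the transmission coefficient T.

T = 0.900

On each side the TISE gives plane waves with k = √(2m(E − V))/ℏ: k₁ = √(2·½·15.9) = 3.987, k₂ = √(2·½·4.3) = 2.074.
Matching ψ and ψ′ at x = 0 gives r = (k₁ − k₂)/(k₁ + k₂), so R = r² = 0.09970 and T = 1 − R = 0.9003.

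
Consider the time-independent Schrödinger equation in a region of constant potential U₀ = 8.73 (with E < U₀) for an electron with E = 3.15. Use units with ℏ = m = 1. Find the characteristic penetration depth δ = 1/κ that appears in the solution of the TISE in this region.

δ = 0.299

Since E < U₀ the TISE in this region is ψ'' = κ²ψ with κ = √(2m(U₀ − E))/ℏ.
κ = √(2 × 1 × 5.58) = 3.341. The penetration depth is δ = 1/κ = 0.299.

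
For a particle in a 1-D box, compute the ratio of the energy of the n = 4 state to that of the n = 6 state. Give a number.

0.444444

E_n = n²π²ℏ²/(2mL²) so the ratio is n₂²/n₁² = 16/36 = 0.444444.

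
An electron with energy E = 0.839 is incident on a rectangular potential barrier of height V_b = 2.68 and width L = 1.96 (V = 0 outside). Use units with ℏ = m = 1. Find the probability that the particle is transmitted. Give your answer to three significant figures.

T = 0.00186

E < V_b: inside the barrier ψ ∝ e^{±κx} with κ = √(2m(V_b − E))/ℏ = 1.919.
κL = 3.761, sinh(κL) = 21.48.
The exact tunnelling result is T⁻¹ = 1 + V_b² sinh²(κL) / [4E(V_b − E)] = 537.5, so T = 0.00186.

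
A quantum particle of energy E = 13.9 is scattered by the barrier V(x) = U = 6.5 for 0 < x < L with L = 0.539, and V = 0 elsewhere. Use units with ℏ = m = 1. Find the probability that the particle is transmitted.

T = 0.927

Above the barrier the interior wavenumber is k₂ = √(2m(E − U))/ℏ = 3.847, giving phase k₂L = 2.074.
Matching at both interfaces gives T⁻¹ = 1 + U² sin²(k₂L) / [4E(E − U)] = 1.079, hence T = 0.927.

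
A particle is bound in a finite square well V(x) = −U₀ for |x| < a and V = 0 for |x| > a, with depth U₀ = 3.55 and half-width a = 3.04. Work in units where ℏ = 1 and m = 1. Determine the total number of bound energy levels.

N = 6

The dimensionless depth is z₀ = a√(2mU₀)/ℏ = 3.04 × √(7.100) = 8.100.
The even/odd transcendental equations gain one root per π/2 in z₀, giving N = 1 + ⌊2z₀/π⌋ = 1 + ⌊5.157⌋ = 6.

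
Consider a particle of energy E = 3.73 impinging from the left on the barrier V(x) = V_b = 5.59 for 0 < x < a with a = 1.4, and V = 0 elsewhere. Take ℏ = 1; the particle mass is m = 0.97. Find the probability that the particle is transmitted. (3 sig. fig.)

T = 0.0173

E < V_b: inside the barrier ψ ∝ e^{±κx} with κ = √(2m(V_b − E))/ℏ = 1.900.
κa = 2.659, sinh(κa) = 7.109.
The exact tunnelling result is T⁻¹ = 1 + V_b² sinh²(κa) / [4E(V_b − E)] = 57.91, so T = 0.0173.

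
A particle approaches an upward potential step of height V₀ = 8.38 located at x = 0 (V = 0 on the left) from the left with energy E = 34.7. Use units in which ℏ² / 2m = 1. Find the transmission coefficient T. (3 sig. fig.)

On each side the TISE gives plane waves with k = √(2m(E − V))/ℏ: k₁ = √(2·½·34.7) = 5.891, k₂ = √(2·½·26.32) = 5.130.
Continuity of ψ and ψ′ at the step yields the reflection amplitude r = (k₁ − k₂)/(k₁ + k₂) = 0.06899; thus R = |r|² = 0.004760, T = 0.9952.

T = 0.995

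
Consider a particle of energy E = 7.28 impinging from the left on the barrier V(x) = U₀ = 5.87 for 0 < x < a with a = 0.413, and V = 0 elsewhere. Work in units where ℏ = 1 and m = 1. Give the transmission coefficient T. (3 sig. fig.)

E > U₀: inside the barrier k₂ = √(2m(E − U₀))/ℏ = 1.679, k₂a = 0.6935.
T = [1 + U₀² sin²(k₂a) / (4E(E − U₀))]⁻¹ = 1/1.343 = 0.745.

T = 0.745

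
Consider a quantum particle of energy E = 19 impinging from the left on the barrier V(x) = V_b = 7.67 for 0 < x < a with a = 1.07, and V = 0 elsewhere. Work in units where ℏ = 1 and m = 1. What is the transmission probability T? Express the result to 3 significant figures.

T = 0.944

Above the barrier the interior wavenumber is k₂ = √(2m(E − V_b))/ℏ = 4.760, giving phase k₂a = 5.093.
T = [1 + V_b² sin²(k₂a) / (4E(E − V_b))]⁻¹ = 1/1.059 = 0.944.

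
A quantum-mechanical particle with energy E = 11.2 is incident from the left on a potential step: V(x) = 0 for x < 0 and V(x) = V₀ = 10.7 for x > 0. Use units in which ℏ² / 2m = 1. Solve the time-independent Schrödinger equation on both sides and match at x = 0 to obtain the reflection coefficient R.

On each side the TISE gives plane waves with k = √(2m(E − V))/ℏ: k₁ = √(2·½·11.2) = 3.347, k₂ = √(2·½·0.5) = 0.7071.
Continuity of ψ and ψ′ at the step yields the reflection amplitude r = (k₁ − k₂)/(k₁ + k₂) = 0.6511; thus R = |r|² = 0.4240, T = 0.5760.

R = 0.424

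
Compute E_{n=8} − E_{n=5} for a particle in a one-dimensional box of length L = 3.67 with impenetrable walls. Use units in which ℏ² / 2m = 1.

ΔE = 28.6

E_n = n²π²ℏ²/(2mL²), so ΔE = (8² − 5²) π²ℏ²/(2mL²).
ΔE = 39 × π² / (2 × 0.5 × 3.67²) = 28.58.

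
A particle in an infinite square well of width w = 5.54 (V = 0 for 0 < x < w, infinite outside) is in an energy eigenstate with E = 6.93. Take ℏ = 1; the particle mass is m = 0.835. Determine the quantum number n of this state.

n = 6

For an infinite well E_n = n²π²ℏ²/(2mw²), so n = (w/πℏ)√(2mE).
n = (5.54/π) × √(2 × 0.835 × 6.93) = 5.999 → n = 6.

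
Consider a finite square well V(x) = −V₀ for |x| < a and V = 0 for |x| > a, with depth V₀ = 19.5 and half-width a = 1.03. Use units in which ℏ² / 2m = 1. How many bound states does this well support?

N = 3

The dimensionless depth is z₀ = a√(2mV₀)/ℏ = 1.03 × √(19.50) = 4.548.
The even/odd transcendental equations gain one root per π/2 in z₀, giving N = 1 + ⌊2z₀/π⌋ = 1 + ⌊2.896⌋ = 3.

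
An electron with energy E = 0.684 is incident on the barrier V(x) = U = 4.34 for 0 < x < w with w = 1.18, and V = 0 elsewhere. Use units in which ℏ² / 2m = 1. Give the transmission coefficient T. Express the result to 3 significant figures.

T = 0.0233

Since E < U the interior solution is evanescent with decay constant κ = √(2m(U − E))/ℏ = 1.912.
κw = 2.256, sinh(κw) = 4.721.
The exact tunnelling result is T⁻¹ = 1 + U² sinh²(κw) / [4E(U − E)] = 42.97, so T = 0.0233.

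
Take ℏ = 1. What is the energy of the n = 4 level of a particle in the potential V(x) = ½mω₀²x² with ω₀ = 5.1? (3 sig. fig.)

E = 23.0

Using E_n = (n + ½)ℏω₀: E_4 = 4.5 × 5.1 = 22.95.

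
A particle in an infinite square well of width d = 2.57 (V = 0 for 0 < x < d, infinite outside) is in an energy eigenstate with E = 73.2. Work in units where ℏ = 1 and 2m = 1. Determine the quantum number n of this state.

n = 7

From E_n = n²π²ℏ²/(2md²) invert to n = √(2md²E)/(πℏ).
n = (2.57/π) × √(2 × 0.5 × 73.2) = 6.999 → n = 7.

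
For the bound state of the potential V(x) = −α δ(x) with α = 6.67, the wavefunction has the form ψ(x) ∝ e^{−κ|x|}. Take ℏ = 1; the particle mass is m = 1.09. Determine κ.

κ = 7.27

Integrating the TISE across x = 0 gives the cusp condition ψ'(0⁺) − ψ'(0⁻) = −(2mα/ℏ²)ψ(0).
With ψ ∝ e^{−κ|x|} this yields −2κ = −2mα/ℏ², so κ = mα/ℏ² = 7.270.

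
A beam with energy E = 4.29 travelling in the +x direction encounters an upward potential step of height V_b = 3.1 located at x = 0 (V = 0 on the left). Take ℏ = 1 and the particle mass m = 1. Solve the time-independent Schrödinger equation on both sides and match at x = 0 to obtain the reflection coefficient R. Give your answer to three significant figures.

The wavenumbers are k₁ = √(2mE)/ℏ = 2.929 on the left and k₂ = √(2m(E − V_b))/ℏ = 1.543 on the right.
Continuity of ψ and ψ′ at the step yields the reflection amplitude r = (k₁ − k₂)/(k₁ + k₂) = 0.3100; thus R = |r|² = 0.09612, T = 0.9039.

R = 0.0961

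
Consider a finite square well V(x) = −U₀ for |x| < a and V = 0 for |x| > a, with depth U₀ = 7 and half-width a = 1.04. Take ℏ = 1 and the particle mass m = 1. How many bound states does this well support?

The dimensionless depth is z₀ = a√(2mU₀)/ℏ = 1.04 × √(14.00) = 3.891.
The even/odd transcendental equations gain one root per π/2 in z₀, giving N = 1 + ⌊2z₀/π⌋ = 1 + ⌊2.477⌋ = 3.

N = 3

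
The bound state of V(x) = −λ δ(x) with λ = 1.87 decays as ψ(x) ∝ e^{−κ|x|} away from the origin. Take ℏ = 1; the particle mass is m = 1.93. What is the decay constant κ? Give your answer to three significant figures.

Integrating the TISE across x = 0 gives the cusp condition ψ'(0⁺) − ψ'(0⁻) = −(2mλ/ℏ²)ψ(0).
With ψ ∝ e^{−κ|x|} this yields −2κ = −2mλ/ℏ², so κ = mλ/ℏ² = 3.609.

κ = 3.61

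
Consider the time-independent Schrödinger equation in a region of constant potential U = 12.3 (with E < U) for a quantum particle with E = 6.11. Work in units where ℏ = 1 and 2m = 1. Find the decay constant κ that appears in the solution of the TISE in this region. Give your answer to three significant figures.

κ = 2.49

Since E < U the TISE in this region is ψ'' = κ²ψ with κ = √(2m(U − E))/ℏ.
κ = √(2 × 0.5 × 6.19) = 2.488.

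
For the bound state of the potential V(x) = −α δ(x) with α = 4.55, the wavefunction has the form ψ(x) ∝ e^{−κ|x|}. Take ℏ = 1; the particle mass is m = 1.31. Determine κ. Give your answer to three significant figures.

κ = 5.96

Integrate −(ℏ²/2m)ψ'' − αδ(x)ψ = Eψ from −ε to +ε: the ψ'' term gives ψ'(0⁺) − ψ'(0⁻) and the δ term gives −(2mα/ℏ²)ψ(0).
With ψ ∝ e^{−κ|x|} this yields −2κ = −2mα/ℏ², so κ = mα/ℏ² = 5.961.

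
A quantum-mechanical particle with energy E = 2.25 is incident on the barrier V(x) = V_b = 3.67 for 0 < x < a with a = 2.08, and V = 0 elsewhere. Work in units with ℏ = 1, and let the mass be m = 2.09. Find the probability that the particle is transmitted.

T = 0.000151

E < V_b: inside the barrier ψ ∝ e^{±κx} with κ = √(2m(V_b − E))/ℏ = 2.436.
κa = 5.068, sinh(κa) = 79.39.
Matching ψ, ψ′ at both faces gives T = [1 + V_b² sinh²(κa) / (4E(V_b − E))]⁻¹ = 1/6643 = 0.000151.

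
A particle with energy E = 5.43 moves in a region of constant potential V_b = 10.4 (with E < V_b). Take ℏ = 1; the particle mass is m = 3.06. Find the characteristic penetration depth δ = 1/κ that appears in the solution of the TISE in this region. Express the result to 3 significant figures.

δ = 0.181

Since E < V_b the TISE in this region is ψ'' = κ²ψ with κ = √(2m(V_b − E))/ℏ.
κ = √(2 × 3.06 × 4.97) = 5.515. The penetration depth is δ = 1/κ = 0.181.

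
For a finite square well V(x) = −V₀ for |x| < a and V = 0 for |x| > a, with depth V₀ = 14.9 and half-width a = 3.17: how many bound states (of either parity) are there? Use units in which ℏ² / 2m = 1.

N = 8

The dimensionless depth is z₀ = a√(2mV₀)/ℏ = 3.17 × √(14.90) = 12.24.
A new bound state (alternating even/odd) appears each time z₀ passes a multiple of π/2, so N = ⌊2z₀/π⌋ + 1 = ⌊7.790⌋ + 1 = 8.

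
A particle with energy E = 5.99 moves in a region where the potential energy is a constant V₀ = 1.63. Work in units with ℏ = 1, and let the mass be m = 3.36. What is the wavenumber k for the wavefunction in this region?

k = 5.41

With E > V₀ the solution is oscillatory, ψ ∝ e^{±ikx} with k = √(2m(E − V₀))/ℏ.
k = √(2 × 3.36 × 4.36) = 5.413.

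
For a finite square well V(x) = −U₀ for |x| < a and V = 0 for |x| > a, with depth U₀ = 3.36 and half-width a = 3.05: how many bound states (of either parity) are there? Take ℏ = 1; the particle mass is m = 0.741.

Define the well-strength parameter z₀ = (a/ℏ)√(2mU₀) = 3.05 × √(2·0.741·3.36) = 6.806.
The even/odd transcendental equations gain one root per π/2 in z₀, giving N = 1 + ⌊2z₀/π⌋ = 1 + ⌊4.333⌋ = 5.

N = 5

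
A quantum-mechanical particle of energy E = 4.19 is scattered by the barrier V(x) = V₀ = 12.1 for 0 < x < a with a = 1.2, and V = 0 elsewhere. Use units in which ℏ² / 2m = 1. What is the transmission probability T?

E < V₀: inside the barrier ψ ∝ e^{±κx} with κ = √(2m(V₀ − E))/ℏ = 2.812.
κa = 3.375, sinh(κa) = 14.59.
Matching ψ, ψ′ at both faces gives T = [1 + V₀² sinh²(κa) / (4E(V₀ − E))]⁻¹ = 1/236.2 = 0.00423.

T = 0.00423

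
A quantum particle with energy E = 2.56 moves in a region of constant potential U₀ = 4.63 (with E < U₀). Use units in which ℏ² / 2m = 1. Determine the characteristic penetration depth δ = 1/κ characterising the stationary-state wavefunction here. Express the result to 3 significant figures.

δ = 0.695

Since E < U₀ the TISE in this region is ψ'' = κ²ψ with κ = √(2m(U₀ − E))/ℏ.
κ = √(2 × 0.5 × 2.07) = 1.439. The penetration depth is δ = 1/κ = 0.695.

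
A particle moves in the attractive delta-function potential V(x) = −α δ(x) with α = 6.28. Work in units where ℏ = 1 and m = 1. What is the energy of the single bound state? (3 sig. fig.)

E = -19.7

The bound state is ψ(x) = √κ e^{−κ|x|}. The derivative jump ψ'(0⁺) − ψ'(0⁻) = −(2mα/ℏ²)ψ(0) fixes κ = mα/ℏ² = 6.280.
Then E = −ℏ²κ²/(2m) = −mα²/(2ℏ²) = -19.72.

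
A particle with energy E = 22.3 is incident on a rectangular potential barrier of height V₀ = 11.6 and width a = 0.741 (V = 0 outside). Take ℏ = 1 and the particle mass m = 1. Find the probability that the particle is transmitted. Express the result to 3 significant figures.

Above the barrier the interior wavenumber is k₂ = √(2m(E − V₀))/ℏ = 4.626, giving phase k₂a = 3.428.
T = [1 + V₀² sin²(k₂a) / (4E(E − V₀))]⁻¹ = 1/1.011 = 0.989.

T = 0.989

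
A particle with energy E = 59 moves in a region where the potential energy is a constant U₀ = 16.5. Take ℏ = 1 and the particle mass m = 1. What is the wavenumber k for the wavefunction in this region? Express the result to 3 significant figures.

k = 9.22

With E > U₀ the solution is oscillatory, ψ ∝ e^{±ikx} with k = √(2m(E − U₀))/ℏ.
k = √(2 × 1 × 42.5) = 9.220.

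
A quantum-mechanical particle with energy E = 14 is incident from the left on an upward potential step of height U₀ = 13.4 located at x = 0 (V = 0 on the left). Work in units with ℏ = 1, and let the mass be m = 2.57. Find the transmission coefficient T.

T = 0.568

The wavenumbers are k₁ = √(2mE)/ℏ = 8.483 on the left and k₂ = √(2m(E − U₀))/ℏ = 1.756 on the right.
Matching ψ and ψ′ at x = 0 gives r = (k₁ − k₂)/(k₁ + k₂), so R = r² = 0.4316 and T = 1 − R = 0.5684.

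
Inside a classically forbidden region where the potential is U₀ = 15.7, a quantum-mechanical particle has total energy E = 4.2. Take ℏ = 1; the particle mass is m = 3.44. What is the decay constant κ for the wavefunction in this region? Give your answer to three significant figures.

κ = 8.89

Since E < U₀ the TISE in this region is ψ'' = κ²ψ with κ = √(2m(U₀ − E))/ℏ.
κ = √(2 × 3.44 × 11.5) = 8.895.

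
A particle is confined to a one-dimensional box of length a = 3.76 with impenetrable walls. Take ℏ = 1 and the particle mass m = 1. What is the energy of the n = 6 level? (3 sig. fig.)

Requiring ψ(0) = ψ(a) = 0 quantises k = nπ/a, hence E_n = ℏ²k²/2m = n²π²ℏ²/(2ma²).
E_6 = 6² × π² / (2 × 1 × 3.76²) = 12.57.

E = 12.6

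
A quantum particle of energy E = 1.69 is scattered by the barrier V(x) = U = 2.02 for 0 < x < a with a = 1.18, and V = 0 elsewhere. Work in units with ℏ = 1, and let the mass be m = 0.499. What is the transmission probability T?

Since E < U the interior solution is evanescent with decay constant κ = √(2m(U − E))/ℏ = 0.5739.
κa = 0.6772, sinh(κa) = 0.7301.
Matching ψ, ψ′ at both faces gives T = [1 + U² sinh²(κa) / (4E(U − E))]⁻¹ = 1/1.975 = 0.506.

T = 0.506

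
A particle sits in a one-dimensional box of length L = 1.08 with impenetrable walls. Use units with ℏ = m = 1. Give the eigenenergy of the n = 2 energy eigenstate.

The infinite-well eigenfunctions ψ_n = √(2/L) sin(nπx/L) vanish at both walls, giving E_n = n²π²ℏ²/(2mL²).
E_2 = 2² × π² / (2 × 1 × 1.08²) = 16.92.

E = 16.9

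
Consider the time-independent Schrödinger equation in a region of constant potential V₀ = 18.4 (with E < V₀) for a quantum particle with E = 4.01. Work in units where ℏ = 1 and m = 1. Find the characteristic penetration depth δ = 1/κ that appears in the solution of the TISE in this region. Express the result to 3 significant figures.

δ = 0.186

Since E < V₀ the TISE in this region is ψ'' = κ²ψ with κ = √(2m(V₀ − E))/ℏ.
κ = √(2 × 1 × 14.39) = 5.365. The penetration depth is δ = 1/κ = 0.186.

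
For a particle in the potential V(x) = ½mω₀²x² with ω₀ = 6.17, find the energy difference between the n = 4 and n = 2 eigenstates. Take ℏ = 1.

E_n = ℏω₀(n + ½), so ΔE = (4 − 2) ℏω₀ = 2 × 6.17 = 12.34.

ΔE = 12.3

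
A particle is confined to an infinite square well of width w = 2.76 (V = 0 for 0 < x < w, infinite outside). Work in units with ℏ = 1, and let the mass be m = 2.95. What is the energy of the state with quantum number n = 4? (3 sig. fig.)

The infinite-well eigenfunctions ψ_n = √(2/w) sin(nπx/w) vanish at both walls, giving E_n = n²π²ℏ²/(2mw²).
E_4 = 4² × π² / (2 × 2.95 × 2.76²) = 3.514.

E = 3.51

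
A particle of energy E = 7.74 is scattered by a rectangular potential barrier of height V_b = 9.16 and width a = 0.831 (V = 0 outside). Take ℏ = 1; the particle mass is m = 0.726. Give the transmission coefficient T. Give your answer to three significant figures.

T = 0.189

E < V_b: inside the barrier ψ ∝ e^{±κx} with κ = √(2m(V_b − E))/ℏ = 1.436.
κa = 1.193, sinh(κa) = 1.497.
Matching ψ, ψ′ at both faces gives T = [1 + V_b² sinh²(κa) / (4E(V_b − E))]⁻¹ = 1/5.279 = 0.189.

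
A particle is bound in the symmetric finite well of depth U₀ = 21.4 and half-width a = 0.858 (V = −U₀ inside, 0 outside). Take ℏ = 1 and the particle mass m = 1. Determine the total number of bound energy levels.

N = 4

The dimensionless depth is z₀ = a√(2mU₀)/ℏ = 0.858 × √(42.80) = 5.613.
A new bound state (alternating even/odd) appears each time z₀ passes a multiple of π/2, so N = ⌊2z₀/π⌋ + 1 = ⌊3.573⌋ + 1 = 4.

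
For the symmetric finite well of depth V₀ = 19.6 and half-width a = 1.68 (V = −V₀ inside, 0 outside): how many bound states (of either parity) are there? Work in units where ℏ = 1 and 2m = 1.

N = 5

Define the well-strength parameter z₀ = (a/ℏ)√(2mV₀) = 1.68 × √(2·0.5·19.6) = 7.438.
The even/odd transcendental equations gain one root per π/2 in z₀, giving N = 1 + ⌊2z₀/π⌋ = 1 + ⌊4.735⌋ = 5.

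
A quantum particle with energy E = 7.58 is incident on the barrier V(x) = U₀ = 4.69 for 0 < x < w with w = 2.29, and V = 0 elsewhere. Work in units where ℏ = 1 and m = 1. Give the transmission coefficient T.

T = 0.890

E > U₀: inside the barrier k₂ = √(2m(E − U₀))/ℏ = 2.404, k₂w = 5.506.
Matching at both interfaces gives T⁻¹ = 1 + U₀² sin²(k₂w) / [4E(E − U₀)] = 1.124, hence T = 0.890.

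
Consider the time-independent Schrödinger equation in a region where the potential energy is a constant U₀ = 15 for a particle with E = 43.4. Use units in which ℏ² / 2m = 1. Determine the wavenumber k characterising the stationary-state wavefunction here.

k = 5.33

With E > U₀ the solution is oscillatory, ψ ∝ e^{±ikx} with k = √(2m(E − U₀))/ℏ.
k = √(2 × 0.5 × 28.4) = 5.329.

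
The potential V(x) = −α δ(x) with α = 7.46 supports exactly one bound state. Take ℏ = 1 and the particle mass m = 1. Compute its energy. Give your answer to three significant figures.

E = -27.8

For x ≠ 0 the bound state is ψ ∝ e^{−κ|x|}; integrating the TISE across the delta gives the cusp condition 2κ = 2mα/ℏ², so κ = 7.460.
Then E = −ℏ²κ²/(2m) = −mα²/(2ℏ²) = -27.83.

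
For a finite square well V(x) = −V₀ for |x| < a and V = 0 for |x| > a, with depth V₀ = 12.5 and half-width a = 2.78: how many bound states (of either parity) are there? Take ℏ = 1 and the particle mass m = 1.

Define the well-strength parameter z₀ = (a/ℏ)√(2mV₀) = 2.78 × √(2·1·12.5) = 13.90.
The even/odd transcendental equations gain one root per π/2 in z₀, giving N = 1 + ⌊2z₀/π⌋ = 1 + ⌊8.849⌋ = 9.

N = 9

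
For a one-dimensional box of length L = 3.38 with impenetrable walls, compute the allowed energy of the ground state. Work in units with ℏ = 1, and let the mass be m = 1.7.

Requiring ψ(0) = ψ(L) = 0 quantises k = nπ/L, hence E_n = ℏ²k²/2m = n²π²ℏ²/(2mL²).
E_1 = 1² × π² / (2 × 1.7 × 3.38²) = 0.2541.

E = 0.254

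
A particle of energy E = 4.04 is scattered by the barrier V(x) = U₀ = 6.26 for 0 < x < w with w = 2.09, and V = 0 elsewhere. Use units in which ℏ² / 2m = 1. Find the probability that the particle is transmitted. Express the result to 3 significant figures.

T = 0.00720

E < U₀: inside the barrier ψ ∝ e^{±κx} with κ = √(2m(U₀ − E))/ℏ = 1.490.
κw = 3.114, sinh(κw) = 11.23.
The exact tunnelling result is T⁻¹ = 1 + U₀² sinh²(κw) / [4E(U₀ − E)] = 138.8, so T = 0.00720.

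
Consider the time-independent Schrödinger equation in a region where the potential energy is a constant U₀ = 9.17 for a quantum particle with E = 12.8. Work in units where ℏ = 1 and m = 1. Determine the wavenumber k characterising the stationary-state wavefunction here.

With E > U₀ the solution is oscillatory, ψ ∝ e^{±ikx} with k = √(2m(E − U₀))/ℏ.
k = √(2 × 1 × 3.63) = 2.694.

k = 2.69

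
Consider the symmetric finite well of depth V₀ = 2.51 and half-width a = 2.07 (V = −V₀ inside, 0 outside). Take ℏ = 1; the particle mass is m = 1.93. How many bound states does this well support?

The dimensionless depth is z₀ = a√(2mV₀)/ℏ = 2.07 × √(9.689) = 6.443.
A new bound state (alternating even/odd) appears each time z₀ passes a multiple of π/2, so N = ⌊2z₀/π⌋ + 1 = ⌊4.102⌋ + 1 = 5.

N = 5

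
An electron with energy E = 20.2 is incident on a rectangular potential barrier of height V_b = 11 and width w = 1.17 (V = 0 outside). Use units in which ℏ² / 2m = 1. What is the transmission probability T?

T = 0.975

Above the barrier the interior wavenumber is k₂ = √(2m(E − V_b))/ℏ = 3.033, giving phase k₂w = 3.549.
Matching at both interfaces gives T⁻¹ = 1 + V_b² sin²(k₂w) / [4E(E − V_b)] = 1.026, hence T = 0.975.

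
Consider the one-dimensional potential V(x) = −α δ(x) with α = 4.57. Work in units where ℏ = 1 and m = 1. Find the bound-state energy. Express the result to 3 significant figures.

The bound state is ψ(x) = √κ e^{−κ|x|}. The derivative jump ψ'(0⁺) − ψ'(0⁻) = −(2mα/ℏ²)ψ(0) fixes κ = mα/ℏ² = 4.570.
Then E = −ℏ²κ²/(2m) = −mα²/(2ℏ²) = -10.44.

E = -10.4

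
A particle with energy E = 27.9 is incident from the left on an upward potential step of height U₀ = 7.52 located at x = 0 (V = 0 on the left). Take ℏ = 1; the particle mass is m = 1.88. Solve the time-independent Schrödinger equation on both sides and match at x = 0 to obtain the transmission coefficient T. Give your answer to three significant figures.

The wavenumbers are k₁ = √(2mE)/ℏ = 10.24 on the left and k₂ = √(2m(E − U₀))/ℏ = 8.754 on the right.
Continuity of ψ and ψ′ at the step yields the reflection amplitude r = (k₁ − k₂)/(k₁ + k₂) = 0.07836; thus R = |r|² = 0.006140, T = 0.9939.

T = 0.994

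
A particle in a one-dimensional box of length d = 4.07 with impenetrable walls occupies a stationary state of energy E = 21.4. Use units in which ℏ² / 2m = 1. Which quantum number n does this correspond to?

For an infinite well E_n = n²π²ℏ²/(2md²), so n = (d/πℏ)√(2mE).
n = (4.07/π) × √(2 × 0.5 × 21.4) = 5.993 → n = 6.

n = 6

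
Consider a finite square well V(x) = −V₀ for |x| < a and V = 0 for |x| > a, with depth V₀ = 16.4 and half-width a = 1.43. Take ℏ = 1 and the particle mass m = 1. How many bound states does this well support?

Define the well-strength parameter z₀ = (a/ℏ)√(2mV₀) = 1.43 × √(2·1·16.4) = 8.190.
The even/odd transcendental equations gain one root per π/2 in z₀, giving N = 1 + ⌊2z₀/π⌋ = 1 + ⌊5.214⌋ = 6.

N = 6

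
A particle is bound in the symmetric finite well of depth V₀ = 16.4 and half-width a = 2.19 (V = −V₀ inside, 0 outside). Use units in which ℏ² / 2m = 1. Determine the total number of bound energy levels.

N = 6

The dimensionless depth is z₀ = a√(2mV₀)/ℏ = 2.19 × √(16.40) = 8.869.
The even/odd transcendental equations gain one root per π/2 in z₀, giving N = 1 + ⌊2z₀/π⌋ = 1 + ⌊5.646⌋ = 6.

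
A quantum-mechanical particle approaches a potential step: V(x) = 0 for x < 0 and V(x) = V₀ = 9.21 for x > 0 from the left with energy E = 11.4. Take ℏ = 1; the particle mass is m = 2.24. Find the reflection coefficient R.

R = 0.153

The wavenumbers are k₁ = √(2mE)/ℏ = 7.146 on the left and k₂ = √(2m(E − V₀))/ℏ = 3.132 on the right.
Matching ψ and ψ′ at x = 0 gives r = (k₁ − k₂)/(k₁ + k₂), so R = r² = 0.1525 and T = 1 − R = 0.8475.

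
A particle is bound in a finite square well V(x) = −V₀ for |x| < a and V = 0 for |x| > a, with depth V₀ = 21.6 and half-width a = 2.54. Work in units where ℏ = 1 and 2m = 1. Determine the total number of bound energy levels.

The dimensionless depth is z₀ = a√(2mV₀)/ℏ = 2.54 × √(21.60) = 11.80.
The even/odd transcendental equations gain one root per π/2 in z₀, giving N = 1 + ⌊2z₀/π⌋ = 1 + ⌊7.515⌋ = 8.

N = 8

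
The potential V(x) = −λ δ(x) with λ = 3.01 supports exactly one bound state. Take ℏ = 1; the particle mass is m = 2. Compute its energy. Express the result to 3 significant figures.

E = -9.06

The bound state is ψ(x) = √κ e^{−κ|x|}. The derivative jump ψ'(0⁺) − ψ'(0⁻) = −(2mλ/ℏ²)ψ(0) fixes κ = mλ/ℏ² = 6.020.
Then E = −ℏ²κ²/(2m) = −mλ²/(2ℏ²) = -9.060.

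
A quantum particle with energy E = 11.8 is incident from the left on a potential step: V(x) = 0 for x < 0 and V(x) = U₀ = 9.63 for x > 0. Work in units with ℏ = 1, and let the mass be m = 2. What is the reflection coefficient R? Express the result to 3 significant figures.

On each side the TISE gives plane waves with k = √(2m(E − V))/ℏ: k₁ = √(2·2·11.8) = 6.870, k₂ = √(2·2·2.17) = 2.946.
Matching ψ and ψ′ at x = 0 gives r = (k₁ − k₂)/(k₁ + k₂), so R = r² = 0.1598 and T = 1 − R = 0.8402.

R = 0.160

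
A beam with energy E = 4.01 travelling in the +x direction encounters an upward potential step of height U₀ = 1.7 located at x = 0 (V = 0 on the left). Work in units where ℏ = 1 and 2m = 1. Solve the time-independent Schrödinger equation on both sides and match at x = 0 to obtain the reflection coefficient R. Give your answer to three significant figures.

R = 0.0188

On each side the TISE gives plane waves with k = √(2m(E − V))/ℏ: k₁ = √(2·½·4.01) = 2.002, k₂ = √(2·½·2.31) = 1.520.
Continuity of ψ and ψ′ at the step yields the reflection amplitude r = (k₁ − k₂)/(k₁ + k₂) = 0.1370; thus R = |r|² = 0.01877, T = 0.9812.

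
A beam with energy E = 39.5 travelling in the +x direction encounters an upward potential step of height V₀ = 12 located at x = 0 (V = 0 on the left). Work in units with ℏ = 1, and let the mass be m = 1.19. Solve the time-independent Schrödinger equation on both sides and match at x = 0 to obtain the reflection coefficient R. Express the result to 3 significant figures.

The wavenumbers are k₁ = √(2mE)/ℏ = 9.696 on the left and k₂ = √(2m(E − V₀))/ℏ = 8.090 on the right.
Continuity of ψ and ψ′ at the step yields the reflection amplitude r = (k₁ − k₂)/(k₁ + k₂) = 0.09028; thus R = |r|² = 0.008151, T = 0.9918.

R = 0.00815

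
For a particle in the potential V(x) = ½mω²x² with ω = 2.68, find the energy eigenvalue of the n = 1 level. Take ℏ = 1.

The oscillator eigenvalues are E_n = ℏω(n + ½), so E_1 = 2.68 × 1.5 = 4.020.

E = 4.02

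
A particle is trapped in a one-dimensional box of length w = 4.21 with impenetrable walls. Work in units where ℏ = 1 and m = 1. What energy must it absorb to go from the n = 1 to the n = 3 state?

E_n = n²π²ℏ²/(2mw²), so ΔE = (3² − 1²) π²ℏ²/(2mw²).
ΔE = 8 × π² / (2 × 1 × 4.21²) = 2.227.

ΔE = 2.23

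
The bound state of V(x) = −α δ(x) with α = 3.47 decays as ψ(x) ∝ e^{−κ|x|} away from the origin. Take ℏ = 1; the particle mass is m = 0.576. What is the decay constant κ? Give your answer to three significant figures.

κ = 2.00

Integrate −(ℏ²/2m)ψ'' − αδ(x)ψ = Eψ from −ε to +ε: the ψ'' term gives ψ'(0⁺) − ψ'(0⁻) and the δ term gives −(2mα/ℏ²)ψ(0).
With ψ ∝ e^{−κ|x|} this yields −2κ = −2mα/ℏ², so κ = mα/ℏ² = 1.999.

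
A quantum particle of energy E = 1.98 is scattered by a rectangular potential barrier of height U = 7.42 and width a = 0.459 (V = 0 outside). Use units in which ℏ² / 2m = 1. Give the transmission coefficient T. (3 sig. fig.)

T = 0.321

E < U: inside the barrier ψ ∝ e^{±κx} with κ = √(2m(U − E))/ℏ = 2.332.
κa = 1.071, sinh(κa) = 1.287.
Matching ψ, ψ′ at both faces gives T = [1 + U² sinh²(κa) / (4E(U − E))]⁻¹ = 1/3.117 = 0.321.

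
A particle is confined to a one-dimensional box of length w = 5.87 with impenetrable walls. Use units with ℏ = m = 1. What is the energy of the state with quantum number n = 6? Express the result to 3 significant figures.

E = 5.16

Requiring ψ(0) = ψ(w) = 0 quantises k = nπ/w, hence E_n = ℏ²k²/2m = n²π²ℏ²/(2mw²).
E_6 = 6² × π² / (2 × 1 × 5.87²) = 5.156.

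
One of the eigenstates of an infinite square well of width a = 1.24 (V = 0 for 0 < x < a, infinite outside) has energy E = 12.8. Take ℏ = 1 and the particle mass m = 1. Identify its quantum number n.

For an infinite well E_n = n²π²ℏ²/(2ma²), so n = (a/πℏ)√(2mE).
n = (1.24/π) × √(2 × 1 × 12.8) = 1.997 → n = 2.

n = 2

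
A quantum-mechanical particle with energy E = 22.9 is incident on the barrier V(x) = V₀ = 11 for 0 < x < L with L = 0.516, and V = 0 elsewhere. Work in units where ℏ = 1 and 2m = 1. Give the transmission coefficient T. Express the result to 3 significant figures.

E > V₀: inside the barrier k₂ = √(2m(E − V₀))/ℏ = 3.450, k₂L = 1.780.
T = [1 + V₀² sin²(k₂L) / (4E(E − V₀))]⁻¹ = 1/1.106 = 0.904.

T = 0.904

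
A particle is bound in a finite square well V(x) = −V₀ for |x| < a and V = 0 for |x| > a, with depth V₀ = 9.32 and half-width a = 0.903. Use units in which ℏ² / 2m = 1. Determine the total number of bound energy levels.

The dimensionless depth is z₀ = a√(2mV₀)/ℏ = 0.903 × √(9.320) = 2.757.
The even/odd transcendental equations gain one root per π/2 in z₀, giving N = 1 + ⌊2z₀/π⌋ = 1 + ⌊1.755⌋ = 2.

N = 2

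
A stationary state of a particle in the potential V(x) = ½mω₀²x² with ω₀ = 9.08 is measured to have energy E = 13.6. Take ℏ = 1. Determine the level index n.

Invert E_n = (n + ½)ℏω₀: n = E/ℏω₀ − ½ = 0.998, so n = 1.

n = 1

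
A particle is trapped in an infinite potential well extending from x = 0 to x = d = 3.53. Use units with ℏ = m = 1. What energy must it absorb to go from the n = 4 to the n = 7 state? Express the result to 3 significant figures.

E_n = n²π²ℏ²/(2md²), so ΔE = (7² − 4²) π²ℏ²/(2md²).
ΔE = 33 × π² / (2 × 1 × 3.53²) = 13.07.

ΔE = 13.1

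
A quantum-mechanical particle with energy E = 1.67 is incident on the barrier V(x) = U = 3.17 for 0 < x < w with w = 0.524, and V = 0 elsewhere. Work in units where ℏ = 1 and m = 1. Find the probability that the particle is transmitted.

T = 0.481

Since E < U the interior solution is evanescent with decay constant κ = √(2m(U − E))/ℏ = 1.732.
κw = 0.9076, sinh(κw) = 1.037.
The exact tunnelling result is T⁻¹ = 1 + U² sinh²(κw) / [4E(U − E)] = 2.079, so T = 0.481.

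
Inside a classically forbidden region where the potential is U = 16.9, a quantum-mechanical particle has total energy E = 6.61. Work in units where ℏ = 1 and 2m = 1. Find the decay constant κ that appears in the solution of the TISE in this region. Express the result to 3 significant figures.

Since E < U the TISE in this region is ψ'' = κ²ψ with κ = √(2m(U − E))/ℏ.
κ = √(2 × 0.5 × 10.29) = 3.208.

κ = 3.21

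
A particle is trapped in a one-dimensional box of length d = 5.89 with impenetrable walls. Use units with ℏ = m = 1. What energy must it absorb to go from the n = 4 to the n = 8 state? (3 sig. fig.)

E_n = n²π²ℏ²/(2md²), so ΔE = (8² − 4²) π²ℏ²/(2md²).
ΔE = 48 × π² / (2 × 1 × 5.89²) = 6.828.

ΔE = 6.83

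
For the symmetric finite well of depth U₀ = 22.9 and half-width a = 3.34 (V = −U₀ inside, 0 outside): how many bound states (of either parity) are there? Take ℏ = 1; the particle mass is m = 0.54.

Define the well-strength parameter z₀ = (a/ℏ)√(2mU₀) = 3.34 × √(2·0.54·22.9) = 16.61.
A new bound state (alternating even/odd) appears each time z₀ passes a multiple of π/2, so N = ⌊2z₀/π⌋ + 1 = ⌊10.57⌋ + 1 = 11.

N = 11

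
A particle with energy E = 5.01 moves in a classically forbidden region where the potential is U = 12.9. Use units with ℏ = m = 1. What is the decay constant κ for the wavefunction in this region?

κ = 3.97

Since E < U the TISE in this region is ψ'' = κ²ψ with κ = √(2m(U − E))/ℏ.
κ = √(2 × 1 × 7.89) = 3.972.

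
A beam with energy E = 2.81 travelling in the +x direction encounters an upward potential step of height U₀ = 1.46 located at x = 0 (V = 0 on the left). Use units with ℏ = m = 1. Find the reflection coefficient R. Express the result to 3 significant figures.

The wavenumbers are k₁ = √(2mE)/ℏ = 2.371 on the left and k₂ = √(2m(E − U₀))/ℏ = 1.643 on the right.
Continuity of ψ and ψ′ at the step yields the reflection amplitude r = (k₁ − k₂)/(k₁ + k₂) = 0.1812; thus R = |r|² = 0.03285, T = 0.9672.

R = 0.0328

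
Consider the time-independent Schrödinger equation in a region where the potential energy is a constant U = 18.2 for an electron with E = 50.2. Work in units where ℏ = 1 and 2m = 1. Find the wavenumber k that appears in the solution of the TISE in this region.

With E > U the solution is oscillatory, ψ ∝ e^{±ikx} with k = √(2m(E − U))/ℏ.
k = √(2 × 0.5 × 32) = 5.657.

k = 5.66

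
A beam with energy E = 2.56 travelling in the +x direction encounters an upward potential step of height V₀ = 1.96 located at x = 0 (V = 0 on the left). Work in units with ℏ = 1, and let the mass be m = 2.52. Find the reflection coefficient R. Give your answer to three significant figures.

R = 0.121

On each side the TISE gives plane waves with k = √(2m(E − V))/ℏ: k₁ = √(2·2.52·2.56) = 3.592, k₂ = √(2·2.52·0.6) = 1.739.
Continuity of ψ and ψ′ at the step yields the reflection amplitude r = (k₁ − k₂)/(k₁ + k₂) = 0.3476; thus R = |r|² = 0.1208, T = 0.8792.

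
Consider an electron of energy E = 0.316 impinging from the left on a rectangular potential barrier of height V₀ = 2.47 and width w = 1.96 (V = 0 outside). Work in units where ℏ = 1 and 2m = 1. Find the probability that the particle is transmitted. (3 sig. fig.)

E < V₀: inside the barrier ψ ∝ e^{±κx} with κ = √(2m(V₀ − E))/ℏ = 1.468.
κw = 2.877, sinh(κw) = 8.849.
Matching ψ, ψ′ at both faces gives T = [1 + V₀² sinh²(κw) / (4E(V₀ − E))]⁻¹ = 1/176.5 = 0.00567.

T = 0.00567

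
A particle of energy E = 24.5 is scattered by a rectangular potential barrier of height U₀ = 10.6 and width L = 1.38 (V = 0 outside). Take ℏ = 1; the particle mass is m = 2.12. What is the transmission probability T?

Above the barrier the interior wavenumber is k₂ = √(2m(E − U₀))/ℏ = 7.677, giving phase k₂L = 10.59.
T = [1 + U₀² sin²(k₂L) / (4E(E − U₀))]⁻¹ = 1/1.070 = 0.935.

T = 0.935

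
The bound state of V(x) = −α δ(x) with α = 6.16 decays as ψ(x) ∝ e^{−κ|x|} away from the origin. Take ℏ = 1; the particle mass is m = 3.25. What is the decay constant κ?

Integrating the TISE across x = 0 gives the cusp condition ψ'(0⁺) − ψ'(0⁻) = −(2mα/ℏ²)ψ(0).
With ψ ∝ e^{−κ|x|} this yields −2κ = −2mα/ℏ², so κ = mα/ℏ² = 20.02.

κ = 20.0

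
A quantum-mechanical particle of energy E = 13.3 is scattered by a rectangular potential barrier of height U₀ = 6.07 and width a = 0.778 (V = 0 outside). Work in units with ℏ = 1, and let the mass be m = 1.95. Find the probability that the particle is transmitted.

Above the barrier the interior wavenumber is k₂ = √(2m(E − U₀))/ℏ = 5.310, giving phase k₂a = 4.131.
T = [1 + U₀² sin²(k₂a) / (4E(E − U₀))]⁻¹ = 1/1.067 = 0.937.

T = 0.937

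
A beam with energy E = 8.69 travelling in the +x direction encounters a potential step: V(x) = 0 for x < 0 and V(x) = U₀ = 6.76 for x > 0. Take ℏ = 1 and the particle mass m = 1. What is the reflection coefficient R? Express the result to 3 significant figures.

On each side the TISE gives plane waves with k = √(2m(E − V))/ℏ: k₁ = √(2·1·8.69) = 4.169, k₂ = √(2·1·1.93) = 1.965.
Continuity of ψ and ψ′ at the step yields the reflection amplitude r = (k₁ − k₂)/(k₁ + k₂) = 0.3594; thus R = |r|² = 0.1291, T = 0.8709.

R = 0.129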